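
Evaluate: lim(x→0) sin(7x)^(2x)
This is an exponential indeterminate form.

For exponential indeterminate forms, take the natural log:
  Let L = lim(x→0) sin(7x)^(2x)
  Then ln(L) = lim(x→0) [exponent × ln(base)]
  Evaluate using L'Hôpital or standard limits, then exponentiate.
  L = 1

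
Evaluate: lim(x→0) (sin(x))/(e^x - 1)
This is a 0/0 indeterminate form.

Apply L'Hôpital's rule: differentiate numerator and denominator separately.
  f(x) = sin(x)   ⇒   f'(x) = cos(x)
  g(x) = e^(x) - 1   ⇒   g'(x) = e^(x)
  lim(x→0) f'(x)/g'(x) = lim(x→0) (cos(x))/(e^(x))
  = 1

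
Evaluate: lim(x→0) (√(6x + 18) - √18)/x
This is a standard limit.

Factor or rationalize the expression:
  lim(x→0) (√(6x + 18) - √18)/x = sqrt(2)/2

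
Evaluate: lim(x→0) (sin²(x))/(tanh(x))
This is a 0/0 indeterminate form.

Apply L'Hôpital's rule: differentiate numerator and denominator separately.
  f(x) = sin(x)^2   ⇒   f'(x) = 2·sin(x)·cos(x)
  g(x) = tanh(x)   ⇒   g'(x) = 1 - tanh(x)^2
  lim(x→0) f'(x)/g'(x) = lim(x→0) (2·sin(x)·cos(x))/(1 - tanh(x)^2)
  = 0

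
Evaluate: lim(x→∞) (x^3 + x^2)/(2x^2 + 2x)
This is an ∞/∞ indeterminate form.

Apply L'Hôpital's rule: differentiate numerator and denominator separately.
  f(x) = x^3 + x^2   ⇒   f'(x) = 3·x^2 + 2·x
  g(x) = 2·x^2 + 2·x   ⇒   g'(x) = 4·x + 2
  lim(x→∞) f'(x)/g'(x) = lim(x→∞) (3·x^2 + 2·x)/(4·x + 2)
  = ∞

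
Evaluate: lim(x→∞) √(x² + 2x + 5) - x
This is an ∞-∞ indeterminate form.

Combine fractions or rationalize to convert ∞-∞ to 0/0 form:
  lim(x→∞) √(x² + 2x + 5) - x = 1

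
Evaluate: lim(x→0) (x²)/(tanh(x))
This is a 0/0 indeterminate form.

Apply L'Hôpital's rule: differentiate numerator and denominator separately.
  f(x) = x^2   ⇒   f'(x) = 2·x
  g(x) = tanh(x)   ⇒   g'(x) = 1 - tanh(x)^2
  lim(x→0) f'(x)/g'(x) = lim(x→0) (2·x)/(1 - tanh(x)^2)
  = 0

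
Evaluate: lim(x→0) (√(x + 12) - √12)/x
This is a standard limit.

Factor or rationalize the expression:
  lim(x→0) (√(x + 12) - √12)/x = sqrt(3)/12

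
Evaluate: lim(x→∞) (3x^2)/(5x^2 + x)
This is an ∞/∞ indeterminate form.

Apply L'Hôpital's rule: differentiate numerator and denominator separately.
  f(x) = 3·x^2   ⇒   f'(x) = 6·x
  g(x) = 5·x^2 + x   ⇒   g'(x) = 10·x + 1
  lim(x→∞) f'(x)/g'(x) = lim(x→∞) (6·x)/(10·x + 1)
  = 3/5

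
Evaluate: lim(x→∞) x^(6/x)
This is an exponential indeterminate form.

For exponential indeterminate forms, take the natural log:
  Let L = lim(x→∞) x^(6/x)
  Then ln(L) = lim(x→∞) [exponent × ln(base)]
  Evaluate using L'Hôpital or standard limits, then exponentiate.
  L = 1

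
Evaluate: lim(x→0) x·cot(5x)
This is a 0·∞ indeterminate form.

Rewrite 0·∞ as a quotient (0/0 or ∞/∞ form), then apply L'Hôpital's rule:
  lim(x→0) x·cot(5x) = 1/5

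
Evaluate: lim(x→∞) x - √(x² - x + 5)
This is an ∞-∞ indeterminate form.

Combine fractions or rationalize to convert ∞-∞ to 0/0 form:
  lim(x→∞) x - √(x² - x + 5) = 1/2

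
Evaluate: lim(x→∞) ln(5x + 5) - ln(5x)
This is an ∞-∞ indeterminate form.

Combine fractions or rationalize to convert ∞-∞ to 0/0 form:
  lim(x→∞) ln(5x + 5) - ln(5x) = 0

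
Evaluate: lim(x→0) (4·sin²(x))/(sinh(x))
This is a 0/0 indeterminate form.

Apply L'Hôpital's rule: differentiate numerator and denominator separately.
  f(x) = 4·sin(x)^2   ⇒   f'(x) = 8·sin(x)·cos(x)
  g(x) = sinh(x)   ⇒   g'(x) = cosh(x)
  lim(x→0) f'(x)/g'(x) = lim(x→0) (8·sin(x)·cos(x))/(cosh(x))
  = 0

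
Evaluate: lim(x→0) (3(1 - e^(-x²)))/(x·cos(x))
This is a 0/0 indeterminate form.

Apply L'Hôpital's rule: differentiate numerator and denominator separately.
  f(x) = 3 - 3·e^(-x^2)   ⇒   f'(x) = 6·x·e^(-x^2)
  g(x) = x·cos(x)   ⇒   g'(x) = -x·sin(x) + cos(x)
  lim(x→0) f'(x)/g'(x) = lim(x→0) (6·x·e^(-x^2))/(-x·sin(x) + cos(x))
  = 0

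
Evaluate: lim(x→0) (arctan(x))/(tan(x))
This is a 0/0 indeterminate form.

Apply L'Hôpital's rule: differentiate numerator and denominator separately.
  f(x) = atan(x)   ⇒   f'(x) = 1/(x^2 + 1)
  g(x) = tan(x)   ⇒   g'(x) = tan(x)^2 + 1
  lim(x→0) f'(x)/g'(x) = lim(x→0) (1/(x^2 + 1))/(tan(x)^2 + 1)
  = 1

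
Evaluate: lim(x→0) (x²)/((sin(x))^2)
This is a 0/0 indeterminate form.

Apply L'Hôpital's rule: differentiate numerator and denominator separately.
  f(x) = x^2   ⇒   f'(x) = 2·x
  g(x) = sin(x)^2   ⇒   g'(x) = 2·sin(x)·cos(x)
  lim(x→0) f'(x)/g'(x) = lim(x→0) (2·x)/(2·sin(x)·cos(x))
  = 1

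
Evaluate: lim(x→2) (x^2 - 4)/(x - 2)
This is a standard limit.

Factor or rationalize the expression:
  lim(x→2) (x^2 - 4)/(x - 2) = 4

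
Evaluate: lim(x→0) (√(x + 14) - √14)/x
This is a standard limit.

Factor or rationalize the expression:
  lim(x→0) (√(x + 14) - √14)/x = sqrt(14)/28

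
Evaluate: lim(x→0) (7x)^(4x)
This is an exponential indeterminate form.

For exponential indeterminate forms, take the natural log:
  Let L = lim(x→0) (7x)^(4x)
  Then ln(L) = lim(x→0) [exponent × ln(base)]
  Evaluate using L'Hôpital or standard limits, then exponentiate.
  L = 1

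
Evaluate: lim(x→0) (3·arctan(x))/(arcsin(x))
This is a 0/0 indeterminate form.

Apply L'Hôpital's rule: differentiate numerator and denominator separately.
  f(x) = 3·atan(x)   ⇒   f'(x) = 3/(x^2 + 1)
  g(x) = asin(x)   ⇒   g'(x) = 1/sqrt(1 - x^2)
  lim(x→0) f'(x)/g'(x) = lim(x→0) (3/(x^2 + 1))/(1/sqrt(1 - x^2))
  = 3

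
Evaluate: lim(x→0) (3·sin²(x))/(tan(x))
This is a 0/0 indeterminate form.

Apply L'Hôpital's rule: differentiate numerator and denominator separately.
  f(x) = 3·sin(x)^2   ⇒   f'(x) = 6·sin(x)·cos(x)
  g(x) = tan(x)   ⇒   g'(x) = tan(x)^2 + 1
  lim(x→0) f'(x)/g'(x) = lim(x→0) (6·sin(x)·cos(x))/(tan(x)^2 + 1)
  = 0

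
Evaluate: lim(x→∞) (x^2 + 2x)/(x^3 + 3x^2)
This is an ∞/∞ indeterminate form.

Apply L'Hôpital's rule: differentiate numerator and denominator separately.
  f(x) = x^2 + 2·x   ⇒   f'(x) = 2·x + 2
  g(x) = x^3 + 3·x^2   ⇒   g'(x) = 3·x^2 + 6·x
  lim(x→∞) f'(x)/g'(x) = lim(x→∞) (2·x + 2)/(3·x^2 + 6·x)
  = 0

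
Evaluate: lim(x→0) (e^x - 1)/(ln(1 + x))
This is a 0/0 indeterminate form.

Apply L'Hôpital's rule: differentiate numerator and denominator separately.
  f(x) = e^(x) - 1   ⇒   f'(x) = e^(x)
  g(x) = ln(x + 1)   ⇒   g'(x) = 1/(x + 1)
  lim(x→0) f'(x)/g'(x) = lim(x→0) (e^(x))/(1/(x + 1))
  = 1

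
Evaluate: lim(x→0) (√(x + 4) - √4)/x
This is a standard limit.

Factor or rationalize the expression:
  lim(x→0) (√(x + 4) - √4)/x = 1/4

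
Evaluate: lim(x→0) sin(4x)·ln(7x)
This is a 0·∞ indeterminate form.

Rewrite 0·∞ as a quotient (0/0 or ∞/∞ form), then apply L'Hôpital's rule:
  lim(x→0) sin(4x)·ln(7x) = 0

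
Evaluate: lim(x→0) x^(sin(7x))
This is an exponential indeterminate form.

For exponential indeterminate forms, take the natural log:
  Let L = lim(x→0) x^(sin(7x))
  Then ln(L) = lim(x→0) [exponent × ln(base)]
  Evaluate using L'Hôpital or standard limits, then exponentiate.
  L = 1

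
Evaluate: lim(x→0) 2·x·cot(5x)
This is a 0·∞ indeterminate form.

Rewrite 0·∞ as a quotient (0/0 or ∞/∞ form), then apply L'Hôpital's rule:
  lim(x→0) 2·x·cot(5x) = 2/5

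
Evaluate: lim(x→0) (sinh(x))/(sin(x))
This is a 0/0 indeterminate form.

Apply L'Hôpital's rule: differentiate numerator and denominator separately.
  f(x) = sinh(x)   ⇒   f'(x) = cosh(x)
  g(x) = sin(x)   ⇒   g'(x) = cos(x)
  lim(x→0) f'(x)/g'(x) = lim(x→0) (cosh(x))/(cos(x))
  = 1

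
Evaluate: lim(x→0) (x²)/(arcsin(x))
This is a 0/0 indeterminate form.

Apply L'Hôpital's rule: differentiate numerator and denominator separately.
  f(x) = x^2   ⇒   f'(x) = 2·x
  g(x) = asin(x)   ⇒   g'(x) = 1/sqrt(1 - x^2)
  lim(x→0) f'(x)/g'(x) = lim(x→0) (2·x)/(1/sqrt(1 - x^2))
  = 0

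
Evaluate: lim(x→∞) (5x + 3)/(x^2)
This is an ∞/∞ indeterminate form.

Apply L'Hôpital's rule: differentiate numerator and denominator separately.
  f(x) = 5·x + 3   ⇒   f'(x) = 5
  g(x) = x^2   ⇒   g'(x) = 2·x
  lim(x→∞) f'(x)/g'(x) = lim(x→∞) (5)/(2·x)
  = 0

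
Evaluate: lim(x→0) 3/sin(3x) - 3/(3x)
This is an ∞-∞ indeterminate form.

Combine fractions or rationalize to convert ∞-∞ to 0/0 form:
  lim(x→0) 3/sin(3x) - 3/(3x) = 0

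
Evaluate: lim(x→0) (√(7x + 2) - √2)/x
This is a standard limit.

Factor or rationalize the expression:
  lim(x→0) (√(7x + 2) - √2)/x = 7·sqrt(2)/4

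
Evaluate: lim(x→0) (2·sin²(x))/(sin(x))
This is a 0/0 indeterminate form.

Apply L'Hôpital's rule: differentiate numerator and denominator separately.
  f(x) = 2·sin(x)^2   ⇒   f'(x) = 4·sin(x)·cos(x)
  g(x) = sin(x)   ⇒   g'(x) = cos(x)
  lim(x→0) f'(x)/g'(x) = lim(x→0) (4·sin(x)·cos(x))/(cos(x))
  = 0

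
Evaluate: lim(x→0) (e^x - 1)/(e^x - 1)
This is a 0/0 indeterminate form.

Apply L'Hôpital's rule: differentiate numerator and denominator separately.
  f(x) = e^(x) - 1   ⇒   f'(x) = e^(x)
  g(x) = e^(x) - 1   ⇒   g'(x) = e^(x)
  lim(x→0) f'(x)/g'(x) = lim(x→0) (e^(x))/(e^(x))
  = 1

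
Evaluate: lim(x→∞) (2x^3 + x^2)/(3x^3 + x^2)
This is an ∞/∞ indeterminate form.

Apply L'Hôpital's rule: differentiate numerator and denominator separately.
  f(x) = 2·x^3 + x^2   ⇒   f'(x) = 6·x^2 + 2·x
  g(x) = 3·x^3 + x^2   ⇒   g'(x) = 9·x^2 + 2·x
  lim(x→∞) f'(x)/g'(x) = lim(x→∞) (6·x^2 + 2·x)/(9·x^2 + 2·x)
  = 2/3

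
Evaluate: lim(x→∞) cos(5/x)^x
This is an exponential indeterminate form.

For exponential indeterminate forms, take the natural log:
  Let L = lim(x→∞) cos(5/x)^x
  Then ln(L) = lim(x→∞) [exponent × ln(base)]
  Evaluate using L'Hôpital or standard limits, then exponentiate.
  L = 1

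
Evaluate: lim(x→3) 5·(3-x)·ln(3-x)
This is a 0·∞ indeterminate form.

Rewrite 0·∞ as a quotient (0/0 or ∞/∞ form), then apply L'Hôpital's rule:
  lim(x→3) 5·(3-x)·ln(3-x) = 0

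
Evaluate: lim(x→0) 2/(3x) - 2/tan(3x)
This is an ∞-∞ indeterminate form.

Combine fractions or rationalize to convert ∞-∞ to 0/0 form:
  lim(x→0) 2/(3x) - 2/tan(3x) = 0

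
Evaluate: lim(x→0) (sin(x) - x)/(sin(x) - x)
This is a 0/0 indeterminate form.

Apply L'Hôpital's rule: differentiate numerator and denominator separately.
  f(x) = -x + sin(x)   ⇒   f'(x) = cos(x) - 1
  g(x) = -x + sin(x)   ⇒   g'(x) = cos(x) - 1
  lim(x→0) f'(x)/g'(x) = lim(x→0) (cos(x) - 1)/(cos(x) - 1)
  = 1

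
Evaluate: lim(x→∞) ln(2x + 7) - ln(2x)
This is an ∞-∞ indeterminate form.

Combine fractions or rationalize to convert ∞-∞ to 0/0 form:
  lim(x→∞) ln(2x + 7) - ln(2x) = 0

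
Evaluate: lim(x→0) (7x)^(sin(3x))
This is an exponential indeterminate form.

For exponential indeterminate forms, take the natural log:
  Let L = lim(x→0) (7x)^(sin(3x))
  Then ln(L) = lim(x→0) [exponent × ln(base)]
  Evaluate using L'Hôpital or standard limits, then exponentiate.
  L = 1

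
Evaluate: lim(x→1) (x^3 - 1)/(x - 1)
This is a standard limit.

Factor or rationalize the expression:
  lim(x→1) (x^3 - 1)/(x - 1) = 3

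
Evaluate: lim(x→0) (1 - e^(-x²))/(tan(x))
This is a 0/0 indeterminate form.

Apply L'Hôpital's rule: differentiate numerator and denominator separately.
  f(x) = 1 - e^(-x^2)   ⇒   f'(x) = 2·x·e^(-x^2)
  g(x) = tan(x)   ⇒   g'(x) = tan(x)^2 + 1
  lim(x→0) f'(x)/g'(x) = lim(x→0) (2·x·e^(-x^2))/(tan(x)^2 + 1)
  = 0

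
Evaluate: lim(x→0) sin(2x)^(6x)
This is an exponential indeterminate form.

For exponential indeterminate forms, take the natural log:
  Let L = lim(x→0) sin(2x)^(6x)
  Then ln(L) = lim(x→0) [exponent × ln(base)]
  Evaluate using L'Hôpital or standard limits, then exponentiate.
  L = 1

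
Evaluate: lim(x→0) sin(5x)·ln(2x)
This is a 0·∞ indeterminate form.

Rewrite 0·∞ as a quotient (0/0 or ∞/∞ form), then apply L'Hôpital's rule:
  lim(x→0) sin(5x)·ln(2x) = 0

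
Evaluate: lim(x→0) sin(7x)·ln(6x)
This is a 0·∞ indeterminate form.

Rewrite 0·∞ as a quotient (0/0 or ∞/∞ form), then apply L'Hôpital's rule:
  lim(x→0) sin(7x)·ln(6x) = 0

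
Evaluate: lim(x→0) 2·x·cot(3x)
This is a 0·∞ indeterminate form.

Rewrite 0·∞ as a quotient (0/0 or ∞/∞ form), then apply L'Hôpital's rule:
  lim(x→0) 2·x·cot(3x) = 2/3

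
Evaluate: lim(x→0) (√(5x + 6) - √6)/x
This is a standard limit.

Factor or rationalize the expression:
  lim(x→0) (√(5x + 6) - √6)/x = 5·sqrt(6)/12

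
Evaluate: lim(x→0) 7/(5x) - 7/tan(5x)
This is an ∞-∞ indeterminate form.

Combine fractions or rationalize to convert ∞-∞ to 0/0 form:
  lim(x→0) 7/(5x) - 7/tan(5x) = 0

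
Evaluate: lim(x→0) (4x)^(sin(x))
This is an exponential indeterminate form.

For exponential indeterminate forms, take the natural log:
  Let L = lim(x→0) (4x)^(sin(x))
  Then ln(L) = lim(x→0) [exponent × ln(base)]
  Evaluate using L'Hôpital or standard limits, then exponentiate.
  L = 1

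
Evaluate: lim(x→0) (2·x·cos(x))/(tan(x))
This is a 0/0 indeterminate form.

Apply L'Hôpital's rule: differentiate numerator and denominator separately.
  f(x) = 2·x·cos(x)   ⇒   f'(x) = -2·x·sin(x) + 2·cos(x)
  g(x) = tan(x)   ⇒   g'(x) = tan(x)^2 + 1
  lim(x→0) f'(x)/g'(x) = lim(x→0) (-2·x·sin(x) + 2·cos(x))/(tan(x)^2 + 1)
  = 2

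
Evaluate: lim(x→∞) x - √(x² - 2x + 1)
This is an ∞-∞ indeterminate form.

Combine fractions or rationalize to convert ∞-∞ to 0/0 form:
  lim(x→∞) x - √(x² - 2x + 1) = 1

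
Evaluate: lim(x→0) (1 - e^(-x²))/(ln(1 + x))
This is a 0/0 indeterminate form.

Apply L'Hôpital's rule: differentiate numerator and denominator separately.
  f(x) = 1 - e^(-x^2)   ⇒   f'(x) = 2·x·e^(-x^2)
  g(x) = ln(x + 1)   ⇒   g'(x) = 1/(x + 1)
  lim(x→0) f'(x)/g'(x) = lim(x→0) (2·x·e^(-x^2))/(1/(x + 1))
  = 0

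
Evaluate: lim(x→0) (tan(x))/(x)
This is a 0/0 indeterminate form.

Apply L'Hôpital's rule: differentiate numerator and denominator separately.
  f(x) = tan(x)   ⇒   f'(x) = tan(x)^2 + 1
  g(x) = x   ⇒   g'(x) = 1
  lim(x→0) f'(x)/g'(x) = lim(x→0) (tan(x)^2 + 1)/(1)
  = 1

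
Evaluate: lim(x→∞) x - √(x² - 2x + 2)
This is an ∞-∞ indeterminate form.

Combine fractions or rationalize to convert ∞-∞ to 0/0 form:
  lim(x→∞) x - √(x² - 2x + 2) = 1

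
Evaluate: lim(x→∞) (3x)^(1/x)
This is an exponential indeterminate form.

For exponential indeterminate forms, take the natural log:
  Let L = lim(x→∞) (3x)^(1/x)
  Then ln(L) = lim(x→∞) [exponent × ln(base)]
  Evaluate using L'Hôpital or standard limits, then exponentiate.
  L = 1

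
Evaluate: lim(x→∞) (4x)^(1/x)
This is an exponential indeterminate form.

For exponential indeterminate forms, take the natural log:
  Let L = lim(x→∞) (4x)^(1/x)
  Then ln(L) = lim(x→∞) [exponent × ln(base)]
  Evaluate using L'Hôpital or standard limits, then exponentiate.
  L = 1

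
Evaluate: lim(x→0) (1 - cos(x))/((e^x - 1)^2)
This is a 0/0 indeterminate form.

Apply L'Hôpital's rule: differentiate numerator and denominator separately.
  f(x) = 1 - cos(x)   ⇒   f'(x) = sin(x)
  g(x) = (e^(x) - 1)^2   ⇒   g'(x) = 2·(e^(x) - 1)·e^(x)
  lim(x→0) f'(x)/g'(x) = lim(x→0) (sin(x))/(2·(e^(x) - 1)·e^(x))
  = 1/2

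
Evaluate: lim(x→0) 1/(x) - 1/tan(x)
This is an ∞-∞ indeterminate form.

Combine fractions or rationalize to convert ∞-∞ to 0/0 form:
  lim(x→0) 1/(x) - 1/tan(x) = 0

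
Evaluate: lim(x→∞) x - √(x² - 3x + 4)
This is an ∞-∞ indeterminate form.

Combine fractions or rationalize to convert ∞-∞ to 0/0 form:
  lim(x→∞) x - √(x² - 3x + 4) = 3/2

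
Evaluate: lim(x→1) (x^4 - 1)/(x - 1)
This is a standard limit.

Factor or rationalize the expression:
  lim(x→1) (x^4 - 1)/(x - 1) = 4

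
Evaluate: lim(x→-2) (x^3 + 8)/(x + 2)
This is a standard limit.

Factor or rationalize the expression:
  lim(x→-2) (x^3 + 8)/(x + 2) = 12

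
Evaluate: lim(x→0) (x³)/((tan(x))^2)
This is a 0/0 indeterminate form.

Apply L'Hôpital's rule: differentiate numerator and denominator separately.
  f(x) = x^3   ⇒   f'(x) = 3·x^2
  g(x) = tan(x)^2   ⇒   g'(x) = (2·tan(x)^2 + 2)·tan(x)
  lim(x→0) f'(x)/g'(x) = lim(x→0) (3·x^2)/((2·tan(x)^2 + 2)·tan(x))
  = 0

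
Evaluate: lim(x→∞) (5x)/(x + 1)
This is an ∞/∞ indeterminate form.

Apply L'Hôpital's rule: differentiate numerator and denominator separately.
  f(x) = 5·x   ⇒   f'(x) = 5
  g(x) = x + 1   ⇒   g'(x) = 1
  lim(x→∞) f'(x)/g'(x) = lim(x→∞) (5)/(1)
  = 5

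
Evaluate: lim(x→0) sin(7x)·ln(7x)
This is a 0·∞ indeterminate form.

Rewrite 0·∞ as a quotient (0/0 or ∞/∞ form), then apply L'Hôpital's rule:
  lim(x→0) sin(7x)·ln(7x) = 0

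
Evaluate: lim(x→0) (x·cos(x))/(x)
This is a 0/0 indeterminate form.

Apply L'Hôpital's rule: differentiate numerator and denominator separately.
  f(x) = x·cos(x)   ⇒   f'(x) = -x·sin(x) + cos(x)
  g(x) = x   ⇒   g'(x) = 1
  lim(x→0) f'(x)/g'(x) = lim(x→0) (-x·sin(x) + cos(x))/(1)
  = 1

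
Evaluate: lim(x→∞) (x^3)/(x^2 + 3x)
This is an ∞/∞ indeterminate form.

Apply L'Hôpital's rule: differentiate numerator and denominator separately.
  f(x) = x^3   ⇒   f'(x) = 3·x^2
  g(x) = x^2 + 3·x   ⇒   g'(x) = 2·x + 3
  lim(x→∞) f'(x)/g'(x) = lim(x→∞) (3·x^2)/(2·x + 3)
  = ∞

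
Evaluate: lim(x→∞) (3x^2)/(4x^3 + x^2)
This is an ∞/∞ indeterminate form.

Apply L'Hôpital's rule: differentiate numerator and denominator separately.
  f(x) = 3·x^2   ⇒   f'(x) = 6·x
  g(x) = 4·x^3 + x^2   ⇒   g'(x) = 12·x^2 + 2·x
  lim(x→∞) f'(x)/g'(x) = lim(x→∞) (6·x)/(12·x^2 + 2·x)
  = 0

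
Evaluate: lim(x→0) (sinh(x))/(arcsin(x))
This is a 0/0 indeterminate form.

Apply L'Hôpital's rule: differentiate numerator and denominator separately.
  f(x) = sinh(x)   ⇒   f'(x) = cosh(x)
  g(x) = asin(x)   ⇒   g'(x) = 1/sqrt(1 - x^2)
  lim(x→0) f'(x)/g'(x) = lim(x→0) (cosh(x))/(1/sqrt(1 - x^2))
  = 1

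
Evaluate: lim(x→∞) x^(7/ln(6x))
This is an exponential indeterminate form.

For exponential indeterminate forms, take the natural log:
  Let L = lim(x→∞) x^(7/ln(6x))
  Then ln(L) = lim(x→∞) [exponent × ln(base)]
  Evaluate using L'Hôpital or standard limits, then exponentiate.
  L = e^(7)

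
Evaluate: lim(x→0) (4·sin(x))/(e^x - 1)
This is a 0/0 indeterminate form.

Apply L'Hôpital's rule: differentiate numerator and denominator separately.
  f(x) = 4·sin(x)   ⇒   f'(x) = 4·cos(x)
  g(x) = e^(x) - 1   ⇒   g'(x) = e^(x)
  lim(x→0) f'(x)/g'(x) = lim(x→0) (4·cos(x))/(e^(x))
  = 4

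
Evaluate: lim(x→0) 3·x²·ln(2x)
This is a 0·∞ indeterminate form.

Rewrite 0·∞ as a quotient (0/0 or ∞/∞ form), then apply L'Hôpital's rule:
  lim(x→0) 3·x²·ln(2x) = 0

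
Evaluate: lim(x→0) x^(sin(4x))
This is an exponential indeterminate form.

For exponential indeterminate forms, take the natural log:
  Let L = lim(x→0) x^(sin(4x))
  Then ln(L) = lim(x→0) [exponent × ln(base)]
  Evaluate using L'Hôpital or standard limits, then exponentiate.
  L = 1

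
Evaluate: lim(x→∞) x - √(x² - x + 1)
This is an ∞-∞ indeterminate form.

Combine fractions or rationalize to convert ∞-∞ to 0/0 form:
  lim(x→∞) x - √(x² - x + 1) = 1/2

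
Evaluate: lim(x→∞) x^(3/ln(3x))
This is an exponential indeterminate form.

For exponential indeterminate forms, take the natural log:
  Let L = lim(x→∞) x^(3/ln(3x))
  Then ln(L) = lim(x→∞) [exponent × ln(base)]
  Evaluate using L'Hôpital or standard limits, then exponentiate.
  L = e^(3)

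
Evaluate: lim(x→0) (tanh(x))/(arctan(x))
This is a 0/0 indeterminate form.

Apply L'Hôpital's rule: differentiate numerator and denominator separately.
  f(x) = tanh(x)   ⇒   f'(x) = 1 - tanh(x)^2
  g(x) = atan(x)   ⇒   g'(x) = 1/(x^2 + 1)
  lim(x→0) f'(x)/g'(x) = lim(x→0) (1 - tanh(x)^2)/(1/(x^2 + 1))
  = 1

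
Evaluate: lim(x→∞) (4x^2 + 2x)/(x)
This is an ∞/∞ indeterminate form.

Apply L'Hôpital's rule: differentiate numerator and denominator separately.
  f(x) = 4·x^2 + 2·x   ⇒   f'(x) = 8·x + 2
  g(x) = x   ⇒   g'(x) = 1
  lim(x→∞) f'(x)/g'(x) = lim(x→∞) (8·x + 2)/(1)
  = ∞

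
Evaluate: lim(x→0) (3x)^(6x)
This is an exponential indeterminate form.

For exponential indeterminate forms, take the natural log:
  Let L = lim(x→0) (3x)^(6x)
  Then ln(L) = lim(x→0) [exponent × ln(base)]
  Evaluate using L'Hôpital or standard limits, then exponentiate.
  L = 1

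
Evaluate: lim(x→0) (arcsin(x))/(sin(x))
This is a 0/0 indeterminate form.

Apply L'Hôpital's rule: differentiate numerator and denominator separately.
  f(x) = asin(x)   ⇒   f'(x) = 1/sqrt(1 - x^2)
  g(x) = sin(x)   ⇒   g'(x) = cos(x)
  lim(x→0) f'(x)/g'(x) = lim(x→0) (1/sqrt(1 - x^2))/(cos(x))
  = 1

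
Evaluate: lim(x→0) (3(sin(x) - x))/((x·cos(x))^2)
This is a 0/0 indeterminate form.

Apply L'Hôpital's rule: differentiate numerator and denominator separately.
  f(x) = -3·x + 3·sin(x)   ⇒   f'(x) = 3·cos(x) - 3
  g(x) = x^2·cos(x)^2   ⇒   g'(x) = -2·x^2·sin(x)·cos(x) + 2·x·cos(x)^2
  lim(x→0) f'(x)/g'(x) = lim(x→0) (3·cos(x) - 3)/(-2·x^2·sin(x)·cos(x) + 2·x·cos(x)^2)
  = 0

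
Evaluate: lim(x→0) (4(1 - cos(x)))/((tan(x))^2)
This is a 0/0 indeterminate form.

Apply L'Hôpital's rule: differentiate numerator and denominator separately.
  f(x) = 4 - 4·cos(x)   ⇒   f'(x) = 4·sin(x)
  g(x) = tan(x)^2   ⇒   g'(x) = (2·tan(x)^2 + 2)·tan(x)
  lim(x→0) f'(x)/g'(x) = lim(x→0) (4·sin(x))/((2·tan(x)^2 + 2)·tan(x))
  = 2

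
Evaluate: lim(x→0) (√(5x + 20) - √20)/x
This is a standard limit.

Factor or rationalize the expression:
  lim(x→0) (√(5x + 20) - √20)/x = sqrt(5)/4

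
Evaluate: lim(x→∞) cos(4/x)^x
This is an exponential indeterminate form.

For exponential indeterminate forms, take the natural log:
  Let L = lim(x→∞) cos(4/x)^x
  Then ln(L) = lim(x→∞) [exponent × ln(base)]
  Evaluate using L'Hôpital or standard limits, then exponentiate.
  L = 1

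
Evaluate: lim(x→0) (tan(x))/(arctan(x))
This is a 0/0 indeterminate form.

Apply L'Hôpital's rule: differentiate numerator and denominator separately.
  f(x) = tan(x)   ⇒   f'(x) = tan(x)^2 + 1
  g(x) = atan(x)   ⇒   g'(x) = 1/(x^2 + 1)
  lim(x→0) f'(x)/g'(x) = lim(x→0) (tan(x)^2 + 1)/(1/(x^2 + 1))
  = 1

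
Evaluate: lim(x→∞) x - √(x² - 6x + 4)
This is an ∞-∞ indeterminate form.

Combine fractions or rationalize to convert ∞-∞ to 0/0 form:
  lim(x→∞) x - √(x² - 6x + 4) = 3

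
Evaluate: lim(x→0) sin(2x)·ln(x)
This is a 0·∞ indeterminate form.

Rewrite 0·∞ as a quotient (0/0 or ∞/∞ form), then apply L'Hôpital's rule:
  lim(x→0) sin(2x)·ln(x) = 0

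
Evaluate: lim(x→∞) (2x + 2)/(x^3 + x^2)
This is an ∞/∞ indeterminate form.

Apply L'Hôpital's rule: differentiate numerator and denominator separately.
  f(x) = 2·x + 2   ⇒   f'(x) = 2
  g(x) = x^3 + x^2   ⇒   g'(x) = 3·x^2 + 2·x
  lim(x→∞) f'(x)/g'(x) = lim(x→∞) (2)/(3·x^2 + 2·x)
  = 0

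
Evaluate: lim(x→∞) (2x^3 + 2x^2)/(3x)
This is an ∞/∞ indeterminate form.

Apply L'Hôpital's rule: differentiate numerator and denominator separately.
  f(x) = 2·x^3 + 2·x^2   ⇒   f'(x) = 6·x^2 + 4·x
  g(x) = 3·x   ⇒   g'(x) = 3
  lim(x→∞) f'(x)/g'(x) = lim(x→∞) (6·x^2 + 4·x)/(3)
  = ∞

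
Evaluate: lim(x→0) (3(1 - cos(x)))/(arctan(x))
This is a 0/0 indeterminate form.

Apply L'Hôpital's rule: differentiate numerator and denominator separately.
  f(x) = 3 - 3·cos(x)   ⇒   f'(x) = 3·sin(x)
  g(x) = atan(x)   ⇒   g'(x) = 1/(x^2 + 1)
  lim(x→0) f'(x)/g'(x) = lim(x→0) (3·sin(x))/(1/(x^2 + 1))
  = 0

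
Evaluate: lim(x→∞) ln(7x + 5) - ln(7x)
This is an ∞-∞ indeterminate form.

Combine fractions or rationalize to convert ∞-∞ to 0/0 form:
  lim(x→∞) ln(7x + 5) - ln(7x) = 0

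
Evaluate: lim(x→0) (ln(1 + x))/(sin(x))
This is a 0/0 indeterminate form.

Apply L'Hôpital's rule: differentiate numerator and denominator separately.
  f(x) = ln(x + 1)   ⇒   f'(x) = 1/(x + 1)
  g(x) = sin(x)   ⇒   g'(x) = cos(x)
  lim(x→0) f'(x)/g'(x) = lim(x→0) (1/(x + 1))/(cos(x))
  = 1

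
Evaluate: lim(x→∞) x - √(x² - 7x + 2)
This is an ∞-∞ indeterminate form.

Combine fractions or rationalize to convert ∞-∞ to 0/0 form:
  lim(x→∞) x - √(x² - 7x + 2) = 7/2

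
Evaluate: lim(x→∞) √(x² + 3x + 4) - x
This is an ∞-∞ indeterminate form.

Combine fractions or rationalize to convert ∞-∞ to 0/0 form:
  lim(x→∞) √(x² + 3x + 4) - x = 3/2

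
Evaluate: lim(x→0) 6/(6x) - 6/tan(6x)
This is an ∞-∞ indeterminate form.

Combine fractions or rationalize to convert ∞-∞ to 0/0 form:
  lim(x→0) 6/(6x) - 6/tan(6x) = 0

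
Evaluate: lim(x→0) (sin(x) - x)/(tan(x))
This is a 0/0 indeterminate form.

Apply L'Hôpital's rule: differentiate numerator and denominator separately.
  f(x) = -x + sin(x)   ⇒   f'(x) = cos(x) - 1
  g(x) = tan(x)   ⇒   g'(x) = tan(x)^2 + 1
  lim(x→0) f'(x)/g'(x) = lim(x→0) (cos(x) - 1)/(tan(x)^2 + 1)
  = 0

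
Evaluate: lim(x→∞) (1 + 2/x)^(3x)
This is an exponential indeterminate form.

For exponential indeterminate forms, take the natural log:
  Let L = lim(x→∞) (1 + 2/x)^(3x)
  Then ln(L) = lim(x→∞) [exponent × ln(base)]
  Evaluate using L'Hôpital or standard limits, then exponentiate.
  L = e^(6)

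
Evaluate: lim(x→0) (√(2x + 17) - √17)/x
This is a standard limit.

Factor or rationalize the expression:
  lim(x→0) (√(2x + 17) - √17)/x = sqrt(17)/17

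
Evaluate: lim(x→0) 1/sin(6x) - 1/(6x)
This is an ∞-∞ indeterminate form.

Combine fractions or rationalize to convert ∞-∞ to 0/0 form:
  lim(x→0) 1/sin(6x) - 1/(6x) = 0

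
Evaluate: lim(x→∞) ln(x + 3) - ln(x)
This is an ∞-∞ indeterminate form.

Combine fractions or rationalize to convert ∞-∞ to 0/0 form:
  lim(x→∞) ln(x + 3) - ln(x) = 0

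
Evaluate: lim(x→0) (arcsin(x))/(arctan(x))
This is a 0/0 indeterminate form.

Apply L'Hôpital's rule: differentiate numerator and denominator separately.
  f(x) = asin(x)   ⇒   f'(x) = 1/sqrt(1 - x^2)
  g(x) = atan(x)   ⇒   g'(x) = 1/(x^2 + 1)
  lim(x→0) f'(x)/g'(x) = lim(x→0) (1/sqrt(1 - x^2))/(1/(x^2 + 1))
  = 1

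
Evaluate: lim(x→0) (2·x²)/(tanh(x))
This is a 0/0 indeterminate form.

Apply L'Hôpital's rule: differentiate numerator and denominator separately.
  f(x) = 2·x^2   ⇒   f'(x) = 4·x
  g(x) = tanh(x)   ⇒   g'(x) = 1 - tanh(x)^2
  lim(x→0) f'(x)/g'(x) = lim(x→0) (4·x)/(1 - tanh(x)^2)
  = 0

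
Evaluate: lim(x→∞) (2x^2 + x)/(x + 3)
This is an ∞/∞ indeterminate form.

Apply L'Hôpital's rule: differentiate numerator and denominator separately.
  f(x) = 2·x^2 + x   ⇒   f'(x) = 4·x + 1
  g(x) = x + 3   ⇒   g'(x) = 1
  lim(x→∞) f'(x)/g'(x) = lim(x→∞) (4·x + 1)/(1)
  = ∞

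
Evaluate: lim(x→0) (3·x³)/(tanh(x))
This is a 0/0 indeterminate form.

Apply L'Hôpital's rule: differentiate numerator and denominator separately.
  f(x) = 3·x^3   ⇒   f'(x) = 9·x^2
  g(x) = tanh(x)   ⇒   g'(x) = 1 - tanh(x)^2
  lim(x→0) f'(x)/g'(x) = lim(x→0) (9·x^2)/(1 - tanh(x)^2)
  = 0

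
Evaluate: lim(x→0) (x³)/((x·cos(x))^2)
This is a 0/0 indeterminate form.

Apply L'Hôpital's rule: differentiate numerator and denominator separately.
  f(x) = x^3   ⇒   f'(x) = 3·x^2
  g(x) = x^2·cos(x)^2   ⇒   g'(x) = -2·x^2·sin(x)·cos(x) + 2·x·cos(x)^2
  lim(x→0) f'(x)/g'(x) = lim(x→0) (3·x^2)/(-2·x^2·sin(x)·cos(x) + 2·x·cos(x)^2)
  = 0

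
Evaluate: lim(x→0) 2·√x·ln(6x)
This is a 0·∞ indeterminate form.

Rewrite 0·∞ as a quotient (0/0 or ∞/∞ form), then apply L'Hôpital's rule:
  lim(x→0) 2·√x·ln(6x) = 0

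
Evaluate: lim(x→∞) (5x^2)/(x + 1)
This is an ∞/∞ indeterminate form.

Apply L'Hôpital's rule: differentiate numerator and denominator separately.
  f(x) = 5·x^2   ⇒   f'(x) = 10·x
  g(x) = x + 1   ⇒   g'(x) = 1
  lim(x→∞) f'(x)/g'(x) = lim(x→∞) (10·x)/(1)
  = ∞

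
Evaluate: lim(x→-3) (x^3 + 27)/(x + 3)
This is a standard limit.

Factor or rationalize the expression:
  lim(x→-3) (x^3 + 27)/(x + 3) = 27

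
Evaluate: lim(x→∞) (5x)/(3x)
This is an ∞/∞ indeterminate form.

Apply L'Hôpital's rule: differentiate numerator and denominator separately.
  f(x) = 5·x   ⇒   f'(x) = 5
  g(x) = 3·x   ⇒   g'(x) = 3
  lim(x→∞) f'(x)/g'(x) = lim(x→∞) (5)/(3)
  = 5/3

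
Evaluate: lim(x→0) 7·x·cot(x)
This is a 0·∞ indeterminate form.

Rewrite 0·∞ as a quotient (0/0 or ∞/∞ form), then apply L'Hôpital's rule:
  lim(x→0) 7·x·cot(x) = 7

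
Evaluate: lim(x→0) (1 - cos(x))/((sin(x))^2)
This is a 0/0 indeterminate form.

Apply L'Hôpital's rule: differentiate numerator and denominator separately.
  f(x) = 1 - cos(x)   ⇒   f'(x) = sin(x)
  g(x) = sin(x)^2   ⇒   g'(x) = 2·sin(x)·cos(x)
  lim(x→0) f'(x)/g'(x) = lim(x→0) (sin(x))/(2·sin(x)·cos(x))
  = 1/2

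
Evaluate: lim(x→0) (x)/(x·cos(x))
This is a 0/0 indeterminate form.

Apply L'Hôpital's rule: differentiate numerator and denominator separately.
  f(x) = x   ⇒   f'(x) = 1
  g(x) = x·cos(x)   ⇒   g'(x) = -x·sin(x) + cos(x)
  lim(x→0) f'(x)/g'(x) = lim(x→0) (1)/(-x·sin(x) + cos(x))
  = 1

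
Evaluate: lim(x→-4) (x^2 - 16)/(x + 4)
This is a standard limit.

Factor or rationalize the expression:
  lim(x→-4) (x^2 - 16)/(x + 4) = -8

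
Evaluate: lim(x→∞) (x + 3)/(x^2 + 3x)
This is an ∞/∞ indeterminate form.

Apply L'Hôpital's rule: differentiate numerator and denominator separately.
  f(x) = x + 3   ⇒   f'(x) = 1
  g(x) = x^2 + 3·x   ⇒   g'(x) = 2·x + 3
  lim(x→∞) f'(x)/g'(x) = lim(x→∞) (1)/(2·x + 3)
  = 0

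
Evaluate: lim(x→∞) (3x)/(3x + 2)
This is an ∞/∞ indeterminate form.

Apply L'Hôpital's rule: differentiate numerator and denominator separately.
  f(x) = 3·x   ⇒   f'(x) = 3
  g(x) = 3·x + 2   ⇒   g'(x) = 3
  lim(x→∞) f'(x)/g'(x) = lim(x→∞) (3)/(3)
  = 1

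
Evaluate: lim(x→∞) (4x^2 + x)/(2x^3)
This is an ∞/∞ indeterminate form.

Apply L'Hôpital's rule: differentiate numerator and denominator separately.
  f(x) = 4·x^2 + x   ⇒   f'(x) = 8·x + 1
  g(x) = 2·x^3   ⇒   g'(x) = 6·x^2
  lim(x→∞) f'(x)/g'(x) = lim(x→∞) (8·x + 1)/(6·x^2)
  = 0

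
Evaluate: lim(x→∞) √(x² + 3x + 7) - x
This is an ∞-∞ indeterminate form.

Combine fractions or rationalize to convert ∞-∞ to 0/0 form:
  lim(x→∞) √(x² + 3x + 7) - x = 3/2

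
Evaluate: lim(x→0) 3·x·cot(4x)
This is a 0·∞ indeterminate form.

Rewrite 0·∞ as a quotient (0/0 or ∞/∞ form), then apply L'Hôpital's rule:
  lim(x→0) 3·x·cot(4x) = 3/4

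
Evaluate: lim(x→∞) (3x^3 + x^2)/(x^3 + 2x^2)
This is an ∞/∞ indeterminate form.

Apply L'Hôpital's rule: differentiate numerator and denominator separately.
  f(x) = 3·x^3 + x^2   ⇒   f'(x) = 9·x^2 + 2·x
  g(x) = x^3 + 2·x^2   ⇒   g'(x) = 3·x^2 + 4·x
  lim(x→∞) f'(x)/g'(x) = lim(x→∞) (9·x^2 + 2·x)/(3·x^2 + 4·x)
  = 3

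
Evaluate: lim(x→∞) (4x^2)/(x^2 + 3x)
This is an ∞/∞ indeterminate form.

Apply L'Hôpital's rule: differentiate numerator and denominator separately.
  f(x) = 4·x^2   ⇒   f'(x) = 8·x
  g(x) = x^2 + 3·x   ⇒   g'(x) = 2·x + 3
  lim(x→∞) f'(x)/g'(x) = lim(x→∞) (8·x)/(2·x + 3)
  = 4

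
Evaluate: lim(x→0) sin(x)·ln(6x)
This is a 0·∞ indeterminate form.

Rewrite 0·∞ as a quotient (0/0 or ∞/∞ form), then apply L'Hôpital's rule:
  lim(x→0) sin(x)·ln(6x) = 0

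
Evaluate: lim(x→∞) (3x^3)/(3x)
This is an ∞/∞ indeterminate form.

Apply L'Hôpital's rule: differentiate numerator and denominator separately.
  f(x) = 3·x^3   ⇒   f'(x) = 9·x^2
  g(x) = 3·x   ⇒   g'(x) = 3
  lim(x→∞) f'(x)/g'(x) = lim(x→∞) (9·x^2)/(3)
  = ∞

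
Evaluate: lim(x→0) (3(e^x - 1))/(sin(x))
This is a 0/0 indeterminate form.

Apply L'Hôpital's rule: differentiate numerator and denominator separately.
  f(x) = 3·e^(x) - 3   ⇒   f'(x) = 3·e^(x)
  g(x) = sin(x)   ⇒   g'(x) = cos(x)
  lim(x→0) f'(x)/g'(x) = lim(x→0) (3·e^(x))/(cos(x))
  = 3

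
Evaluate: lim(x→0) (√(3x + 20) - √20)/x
This is a standard limit.

Factor or rationalize the expression:
  lim(x→0) (√(3x + 20) - √20)/x = 3·sqrt(5)/20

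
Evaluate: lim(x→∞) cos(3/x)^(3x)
This is an exponential indeterminate form.

For exponential indeterminate forms, take the natural log:
  Let L = lim(x→∞) cos(3/x)^(3x)
  Then ln(L) = lim(x→∞) [exponent × ln(base)]
  Evaluate using L'Hôpital or standard limits, then exponentiate.
  L = 1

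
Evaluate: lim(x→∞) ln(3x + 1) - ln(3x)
This is an ∞-∞ indeterminate form.

Combine fractions or rationalize to convert ∞-∞ to 0/0 form:
  lim(x→∞) ln(3x + 1) - ln(3x) = 0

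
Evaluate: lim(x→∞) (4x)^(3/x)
This is an exponential indeterminate form.

For exponential indeterminate forms, take the natural log:
  Let L = lim(x→∞) (4x)^(3/x)
  Then ln(L) = lim(x→∞) [exponent × ln(base)]
  Evaluate using L'Hôpital or standard limits, then exponentiate.
  L = 1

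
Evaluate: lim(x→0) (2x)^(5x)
This is an exponential indeterminate form.

For exponential indeterminate forms, take the natural log:
  Let L = lim(x→0) (2x)^(5x)
  Then ln(L) = lim(x→0) [exponent × ln(base)]
  Evaluate using L'Hôpital or standard limits, then exponentiate.
  L = 1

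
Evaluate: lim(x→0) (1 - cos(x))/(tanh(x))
This is a 0/0 indeterminate form.

Apply L'Hôpital's rule: differentiate numerator and denominator separately.
  f(x) = 1 - cos(x)   ⇒   f'(x) = sin(x)
  g(x) = tanh(x)   ⇒   g'(x) = 1 - tanh(x)^2
  lim(x→0) f'(x)/g'(x) = lim(x→0) (sin(x))/(1 - tanh(x)^2)
  = 0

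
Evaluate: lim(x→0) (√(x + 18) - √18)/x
This is a standard limit.

Factor or rationalize the expression:
  lim(x→0) (√(x + 18) - √18)/x = sqrt(2)/12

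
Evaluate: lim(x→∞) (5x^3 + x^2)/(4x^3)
This is an ∞/∞ indeterminate form.

Apply L'Hôpital's rule: differentiate numerator and denominator separately.
  f(x) = 5·x^3 + x^2   ⇒   f'(x) = 15·x^2 + 2·x
  g(x) = 4·x^3   ⇒   g'(x) = 12·x^2
  lim(x→∞) f'(x)/g'(x) = lim(x→∞) (15·x^2 + 2·x)/(12·x^2)
  = 5/4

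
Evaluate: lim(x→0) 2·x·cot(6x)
This is a 0·∞ indeterminate form.

Rewrite 0·∞ as a quotient (0/0 or ∞/∞ form), then apply L'Hôpital's rule:
  lim(x→0) 2·x·cot(6x) = 1/3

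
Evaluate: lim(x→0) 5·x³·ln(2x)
This is a 0·∞ indeterminate form.

Rewrite 0·∞ as a quotient (0/0 or ∞/∞ form), then apply L'Hôpital's rule:
  lim(x→0) 5·x³·ln(2x) = 0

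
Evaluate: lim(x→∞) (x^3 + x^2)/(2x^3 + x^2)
This is an ∞/∞ indeterminate form.

Apply L'Hôpital's rule: differentiate numerator and denominator separately.
  f(x) = x^3 + x^2   ⇒   f'(x) = 3·x^2 + 2·x
  g(x) = 2·x^3 + x^2   ⇒   g'(x) = 6·x^2 + 2·x
  lim(x→∞) f'(x)/g'(x) = lim(x→∞) (3·x^2 + 2·x)/(6·x^2 + 2·x)
  = 1/2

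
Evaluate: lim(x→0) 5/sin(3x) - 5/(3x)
This is an ∞-∞ indeterminate form.

Combine fractions or rationalize to convert ∞-∞ to 0/0 form:
  lim(x→0) 5/sin(3x) - 5/(3x) = 0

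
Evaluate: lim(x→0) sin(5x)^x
This is an exponential indeterminate form.

For exponential indeterminate forms, take the natural log:
  Let L = lim(x→0) sin(5x)^x
  Then ln(L) = lim(x→0) [exponent × ln(base)]
  Evaluate using L'Hôpital or standard limits, then exponentiate.
  L = 1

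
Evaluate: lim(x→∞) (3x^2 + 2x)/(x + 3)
This is an ∞/∞ indeterminate form.

Apply L'Hôpital's rule: differentiate numerator and denominator separately.
  f(x) = 3·x^2 + 2·x   ⇒   f'(x) = 6·x + 2
  g(x) = x + 3   ⇒   g'(x) = 1
  lim(x→∞) f'(x)/g'(x) = lim(x→∞) (6·x + 2)/(1)
  = ∞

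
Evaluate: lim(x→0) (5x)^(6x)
This is an exponential indeterminate form.

For exponential indeterminate forms, take the natural log:
  Let L = lim(x→0) (5x)^(6x)
  Then ln(L) = lim(x→0) [exponent × ln(base)]
  Evaluate using L'Hôpital or standard limits, then exponentiate.
  L = 1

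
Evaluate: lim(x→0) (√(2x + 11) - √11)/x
This is a standard limit.

Factor or rationalize the expression:
  lim(x→0) (√(2x + 11) - √11)/x = sqrt(11)/11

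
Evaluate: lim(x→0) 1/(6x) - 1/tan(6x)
This is an ∞-∞ indeterminate form.

Combine fractions or rationalize to convert ∞-∞ to 0/0 form:
  lim(x→0) 1/(6x) - 1/tan(6x) = 0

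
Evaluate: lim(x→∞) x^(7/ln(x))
This is an exponential indeterminate form.

For exponential indeterminate forms, take the natural log:
  Let L = lim(x→∞) x^(7/ln(x))
  Then ln(L) = lim(x→∞) [exponent × ln(base)]
  Evaluate using L'Hôpital or standard limits, then exponentiate.
  L = e^(7)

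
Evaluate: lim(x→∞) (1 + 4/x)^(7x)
This is an exponential indeterminate form.

For exponential indeterminate forms, take the natural log:
  Let L = lim(x→∞) (1 + 4/x)^(7x)
  Then ln(L) = lim(x→∞) [exponent × ln(base)]
  Evaluate using L'Hôpital or standard limits, then exponentiate.
  L = e^(28)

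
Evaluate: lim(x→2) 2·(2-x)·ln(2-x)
This is a 0·∞ indeterminate form.

Rewrite 0·∞ as a quotient (0/0 or ∞/∞ form), then apply L'Hôpital's rule:
  lim(x→2) 2·(2-x)·ln(2-x) = 0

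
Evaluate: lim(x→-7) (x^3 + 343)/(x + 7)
This is a standard limit.

Factor or rationalize the expression:
  lim(x→-7) (x^3 + 343)/(x + 7) = 147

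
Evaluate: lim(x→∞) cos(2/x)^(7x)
This is an exponential indeterminate form.

For exponential indeterminate forms, take the natural log:
  Let L = lim(x→∞) cos(2/x)^(7x)
  Then ln(L) = lim(x→∞) [exponent × ln(base)]
  Evaluate using L'Hôpital or standard limits, then exponentiate.
  L = 1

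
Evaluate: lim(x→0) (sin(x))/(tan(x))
This is a 0/0 indeterminate form.

Apply L'Hôpital's rule: differentiate numerator and denominator separately.
  f(x) = sin(x)   ⇒   f'(x) = cos(x)
  g(x) = tan(x)   ⇒   g'(x) = tan(x)^2 + 1
  lim(x→0) f'(x)/g'(x) = lim(x→0) (cos(x))/(tan(x)^2 + 1)
  = 1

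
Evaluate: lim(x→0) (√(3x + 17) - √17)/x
This is a standard limit.

Factor or rationalize the expression:
  lim(x→0) (√(3x + 17) - √17)/x = 3·sqrt(17)/34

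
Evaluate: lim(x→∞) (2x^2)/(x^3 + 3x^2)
This is an ∞/∞ indeterminate form.

Apply L'Hôpital's rule: differentiate numerator and denominator separately.
  f(x) = 2·x^2   ⇒   f'(x) = 4·x
  g(x) = x^3 + 3·x^2   ⇒   g'(x) = 3·x^2 + 6·x
  lim(x→∞) f'(x)/g'(x) = lim(x→∞) (4·x)/(3·x^2 + 6·x)
  = 0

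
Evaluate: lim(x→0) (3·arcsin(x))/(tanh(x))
This is a 0/0 indeterminate form.

Apply L'Hôpital's rule: differentiate numerator and denominator separately.
  f(x) = 3·asin(x)   ⇒   f'(x) = 3/sqrt(1 - x^2)
  g(x) = tanh(x)   ⇒   g'(x) = 1 - tanh(x)^2
  lim(x→0) f'(x)/g'(x) = lim(x→0) (3/sqrt(1 - x^2))/(1 - tanh(x)^2)
  = 3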